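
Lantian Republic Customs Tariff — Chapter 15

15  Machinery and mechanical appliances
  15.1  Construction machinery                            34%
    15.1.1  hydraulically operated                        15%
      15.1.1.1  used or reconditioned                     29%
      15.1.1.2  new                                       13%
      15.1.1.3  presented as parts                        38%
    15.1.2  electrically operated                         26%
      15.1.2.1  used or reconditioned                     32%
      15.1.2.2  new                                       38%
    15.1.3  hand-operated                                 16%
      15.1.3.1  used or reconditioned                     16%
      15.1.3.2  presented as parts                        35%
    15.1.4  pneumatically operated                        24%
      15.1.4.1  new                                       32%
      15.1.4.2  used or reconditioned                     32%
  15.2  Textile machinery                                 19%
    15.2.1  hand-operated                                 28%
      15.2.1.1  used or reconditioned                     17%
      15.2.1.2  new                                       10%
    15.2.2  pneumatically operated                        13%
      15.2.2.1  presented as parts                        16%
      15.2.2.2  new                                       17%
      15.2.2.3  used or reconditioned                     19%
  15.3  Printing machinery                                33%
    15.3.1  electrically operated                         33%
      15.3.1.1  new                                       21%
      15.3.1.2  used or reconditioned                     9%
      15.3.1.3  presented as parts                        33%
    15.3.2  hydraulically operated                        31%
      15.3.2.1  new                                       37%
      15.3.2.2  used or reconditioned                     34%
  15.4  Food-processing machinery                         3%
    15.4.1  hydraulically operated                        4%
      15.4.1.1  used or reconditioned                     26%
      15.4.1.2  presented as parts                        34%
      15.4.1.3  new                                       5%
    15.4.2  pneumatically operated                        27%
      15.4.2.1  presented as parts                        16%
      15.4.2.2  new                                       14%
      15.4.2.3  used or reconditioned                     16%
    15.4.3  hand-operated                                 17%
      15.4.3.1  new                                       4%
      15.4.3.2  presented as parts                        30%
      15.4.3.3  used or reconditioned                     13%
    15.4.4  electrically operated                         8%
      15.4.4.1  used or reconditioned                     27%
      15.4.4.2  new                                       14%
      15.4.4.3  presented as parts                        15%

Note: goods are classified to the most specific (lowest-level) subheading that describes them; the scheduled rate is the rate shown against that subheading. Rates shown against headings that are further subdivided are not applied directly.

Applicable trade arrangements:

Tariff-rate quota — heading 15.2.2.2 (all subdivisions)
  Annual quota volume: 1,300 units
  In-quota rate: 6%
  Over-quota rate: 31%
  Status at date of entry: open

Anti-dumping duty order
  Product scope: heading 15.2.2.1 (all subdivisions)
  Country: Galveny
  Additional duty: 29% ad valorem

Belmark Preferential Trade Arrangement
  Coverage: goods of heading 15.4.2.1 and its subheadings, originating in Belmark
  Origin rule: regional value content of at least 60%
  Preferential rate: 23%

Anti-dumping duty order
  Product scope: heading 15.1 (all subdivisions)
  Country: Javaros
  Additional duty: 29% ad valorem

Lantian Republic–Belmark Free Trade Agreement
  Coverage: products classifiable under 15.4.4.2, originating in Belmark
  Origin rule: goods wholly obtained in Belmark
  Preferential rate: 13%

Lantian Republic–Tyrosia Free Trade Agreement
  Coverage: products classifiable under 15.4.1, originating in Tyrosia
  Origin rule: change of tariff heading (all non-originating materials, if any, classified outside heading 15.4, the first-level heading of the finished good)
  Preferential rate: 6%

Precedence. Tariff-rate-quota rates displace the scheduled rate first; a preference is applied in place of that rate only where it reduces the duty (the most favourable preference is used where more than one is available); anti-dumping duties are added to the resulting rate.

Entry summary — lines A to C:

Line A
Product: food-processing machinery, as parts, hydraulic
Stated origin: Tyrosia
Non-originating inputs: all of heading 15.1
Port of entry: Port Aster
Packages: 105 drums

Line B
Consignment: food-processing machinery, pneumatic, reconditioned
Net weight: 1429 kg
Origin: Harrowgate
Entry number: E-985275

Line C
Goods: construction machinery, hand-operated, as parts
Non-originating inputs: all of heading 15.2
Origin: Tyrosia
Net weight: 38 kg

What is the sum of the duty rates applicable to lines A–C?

57%

Line A: food-processing → 15.4; hydraulic → 15.4.1; as parts → 15.4.1.2. Scheduled 34%. Tyrosia agreement on 15.4.1: CTH met → 6% available; preferential 6%. → 6%.
Line B: food-processing → 15.4; pneumatic → 15.4.2; reconditioned → 15.4.2.3. Scheduled 16%. No special measure applies. → 16%.
Line C: construction → 15.1; hand-operated → 15.1.3; as parts → 15.1.3.2. Scheduled 35%. Tyrosia agreement on 15.4.1: 15.1.3.2 not covered. → 35%.
Sum: 6% + 16% + 35% = 57%.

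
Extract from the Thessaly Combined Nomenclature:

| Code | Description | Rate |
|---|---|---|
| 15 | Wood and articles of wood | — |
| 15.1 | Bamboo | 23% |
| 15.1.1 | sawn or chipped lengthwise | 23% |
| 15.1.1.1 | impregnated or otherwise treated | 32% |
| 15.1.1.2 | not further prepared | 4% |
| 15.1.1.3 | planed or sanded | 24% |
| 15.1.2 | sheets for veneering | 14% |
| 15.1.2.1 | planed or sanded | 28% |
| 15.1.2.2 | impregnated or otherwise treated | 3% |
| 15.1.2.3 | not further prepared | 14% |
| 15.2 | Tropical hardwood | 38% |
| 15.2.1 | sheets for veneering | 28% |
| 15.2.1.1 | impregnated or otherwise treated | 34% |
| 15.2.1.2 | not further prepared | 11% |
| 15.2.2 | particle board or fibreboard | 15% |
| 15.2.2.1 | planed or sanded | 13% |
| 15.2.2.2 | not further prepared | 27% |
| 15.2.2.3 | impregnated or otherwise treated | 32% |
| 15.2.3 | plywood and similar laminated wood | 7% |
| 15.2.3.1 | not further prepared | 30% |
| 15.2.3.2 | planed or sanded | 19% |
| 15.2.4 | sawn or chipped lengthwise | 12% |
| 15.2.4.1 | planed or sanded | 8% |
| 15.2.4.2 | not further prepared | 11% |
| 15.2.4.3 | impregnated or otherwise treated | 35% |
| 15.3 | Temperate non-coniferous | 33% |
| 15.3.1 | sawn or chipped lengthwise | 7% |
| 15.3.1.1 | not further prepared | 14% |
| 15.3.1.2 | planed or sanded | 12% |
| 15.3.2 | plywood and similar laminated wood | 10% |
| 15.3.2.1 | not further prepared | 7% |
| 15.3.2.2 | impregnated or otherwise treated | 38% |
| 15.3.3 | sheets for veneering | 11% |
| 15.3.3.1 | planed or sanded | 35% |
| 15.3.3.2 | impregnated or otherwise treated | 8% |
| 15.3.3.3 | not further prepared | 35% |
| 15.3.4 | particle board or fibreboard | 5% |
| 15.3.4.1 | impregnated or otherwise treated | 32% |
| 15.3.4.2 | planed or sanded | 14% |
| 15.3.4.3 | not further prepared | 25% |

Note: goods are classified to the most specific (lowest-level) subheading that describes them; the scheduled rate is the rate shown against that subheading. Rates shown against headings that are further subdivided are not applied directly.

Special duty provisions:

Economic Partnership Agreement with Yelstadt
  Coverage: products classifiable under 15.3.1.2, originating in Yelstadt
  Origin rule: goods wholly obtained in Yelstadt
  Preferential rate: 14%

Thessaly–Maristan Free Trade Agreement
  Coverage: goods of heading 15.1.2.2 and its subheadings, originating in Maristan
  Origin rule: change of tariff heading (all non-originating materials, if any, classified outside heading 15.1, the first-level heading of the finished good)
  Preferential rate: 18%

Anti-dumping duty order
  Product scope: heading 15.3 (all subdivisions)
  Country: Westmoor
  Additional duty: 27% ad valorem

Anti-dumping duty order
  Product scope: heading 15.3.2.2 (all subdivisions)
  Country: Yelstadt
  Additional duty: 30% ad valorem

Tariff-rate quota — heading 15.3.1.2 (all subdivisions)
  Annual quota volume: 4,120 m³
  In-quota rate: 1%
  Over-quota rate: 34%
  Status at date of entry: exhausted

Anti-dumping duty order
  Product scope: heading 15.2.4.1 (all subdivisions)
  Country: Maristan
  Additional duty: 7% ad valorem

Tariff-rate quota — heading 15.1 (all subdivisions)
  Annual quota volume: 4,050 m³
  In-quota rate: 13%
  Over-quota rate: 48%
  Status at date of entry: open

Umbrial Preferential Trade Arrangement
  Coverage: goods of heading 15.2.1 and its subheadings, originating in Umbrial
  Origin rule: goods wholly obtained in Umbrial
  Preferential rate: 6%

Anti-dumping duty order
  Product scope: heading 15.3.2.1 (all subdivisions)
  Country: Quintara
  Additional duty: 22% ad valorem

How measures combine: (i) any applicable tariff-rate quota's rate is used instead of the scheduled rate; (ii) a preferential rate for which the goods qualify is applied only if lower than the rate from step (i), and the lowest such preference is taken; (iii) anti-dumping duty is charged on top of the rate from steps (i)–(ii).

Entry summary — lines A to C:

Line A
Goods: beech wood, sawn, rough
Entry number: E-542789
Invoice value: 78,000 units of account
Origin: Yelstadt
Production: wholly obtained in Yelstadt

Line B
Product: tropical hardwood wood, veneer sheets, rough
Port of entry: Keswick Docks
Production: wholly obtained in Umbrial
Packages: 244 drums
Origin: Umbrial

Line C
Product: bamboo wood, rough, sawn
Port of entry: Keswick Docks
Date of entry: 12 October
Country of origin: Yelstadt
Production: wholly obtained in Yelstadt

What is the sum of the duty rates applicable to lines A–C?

Line A: beech → 15.3; sawn → 15.3.1; rough → 15.3.1.1. Scheduled 14%. Yelstadt agreement on 15.3.1.2: 15.3.1.1 not covered. → 14%.
Line B: tropical hardwood → 15.2; veneer sheets → 15.2.1; rough → 15.2.1.2. Scheduled 11%. Umbrial agreement on 15.2.1: wholly obtained → 6% available; preferential 6%. → 6%.
Line C: bamboo → 15.1; sawn → 15.1.1; rough → 15.1.1.2. Scheduled 4%. quota on 15.1 open → in-quota 13%; Yelstadt agreement on 15.3.1.2: 15.1.1.2 not covered. → 13%.
Sum: 14% + 6% + 13% = 33%.

33%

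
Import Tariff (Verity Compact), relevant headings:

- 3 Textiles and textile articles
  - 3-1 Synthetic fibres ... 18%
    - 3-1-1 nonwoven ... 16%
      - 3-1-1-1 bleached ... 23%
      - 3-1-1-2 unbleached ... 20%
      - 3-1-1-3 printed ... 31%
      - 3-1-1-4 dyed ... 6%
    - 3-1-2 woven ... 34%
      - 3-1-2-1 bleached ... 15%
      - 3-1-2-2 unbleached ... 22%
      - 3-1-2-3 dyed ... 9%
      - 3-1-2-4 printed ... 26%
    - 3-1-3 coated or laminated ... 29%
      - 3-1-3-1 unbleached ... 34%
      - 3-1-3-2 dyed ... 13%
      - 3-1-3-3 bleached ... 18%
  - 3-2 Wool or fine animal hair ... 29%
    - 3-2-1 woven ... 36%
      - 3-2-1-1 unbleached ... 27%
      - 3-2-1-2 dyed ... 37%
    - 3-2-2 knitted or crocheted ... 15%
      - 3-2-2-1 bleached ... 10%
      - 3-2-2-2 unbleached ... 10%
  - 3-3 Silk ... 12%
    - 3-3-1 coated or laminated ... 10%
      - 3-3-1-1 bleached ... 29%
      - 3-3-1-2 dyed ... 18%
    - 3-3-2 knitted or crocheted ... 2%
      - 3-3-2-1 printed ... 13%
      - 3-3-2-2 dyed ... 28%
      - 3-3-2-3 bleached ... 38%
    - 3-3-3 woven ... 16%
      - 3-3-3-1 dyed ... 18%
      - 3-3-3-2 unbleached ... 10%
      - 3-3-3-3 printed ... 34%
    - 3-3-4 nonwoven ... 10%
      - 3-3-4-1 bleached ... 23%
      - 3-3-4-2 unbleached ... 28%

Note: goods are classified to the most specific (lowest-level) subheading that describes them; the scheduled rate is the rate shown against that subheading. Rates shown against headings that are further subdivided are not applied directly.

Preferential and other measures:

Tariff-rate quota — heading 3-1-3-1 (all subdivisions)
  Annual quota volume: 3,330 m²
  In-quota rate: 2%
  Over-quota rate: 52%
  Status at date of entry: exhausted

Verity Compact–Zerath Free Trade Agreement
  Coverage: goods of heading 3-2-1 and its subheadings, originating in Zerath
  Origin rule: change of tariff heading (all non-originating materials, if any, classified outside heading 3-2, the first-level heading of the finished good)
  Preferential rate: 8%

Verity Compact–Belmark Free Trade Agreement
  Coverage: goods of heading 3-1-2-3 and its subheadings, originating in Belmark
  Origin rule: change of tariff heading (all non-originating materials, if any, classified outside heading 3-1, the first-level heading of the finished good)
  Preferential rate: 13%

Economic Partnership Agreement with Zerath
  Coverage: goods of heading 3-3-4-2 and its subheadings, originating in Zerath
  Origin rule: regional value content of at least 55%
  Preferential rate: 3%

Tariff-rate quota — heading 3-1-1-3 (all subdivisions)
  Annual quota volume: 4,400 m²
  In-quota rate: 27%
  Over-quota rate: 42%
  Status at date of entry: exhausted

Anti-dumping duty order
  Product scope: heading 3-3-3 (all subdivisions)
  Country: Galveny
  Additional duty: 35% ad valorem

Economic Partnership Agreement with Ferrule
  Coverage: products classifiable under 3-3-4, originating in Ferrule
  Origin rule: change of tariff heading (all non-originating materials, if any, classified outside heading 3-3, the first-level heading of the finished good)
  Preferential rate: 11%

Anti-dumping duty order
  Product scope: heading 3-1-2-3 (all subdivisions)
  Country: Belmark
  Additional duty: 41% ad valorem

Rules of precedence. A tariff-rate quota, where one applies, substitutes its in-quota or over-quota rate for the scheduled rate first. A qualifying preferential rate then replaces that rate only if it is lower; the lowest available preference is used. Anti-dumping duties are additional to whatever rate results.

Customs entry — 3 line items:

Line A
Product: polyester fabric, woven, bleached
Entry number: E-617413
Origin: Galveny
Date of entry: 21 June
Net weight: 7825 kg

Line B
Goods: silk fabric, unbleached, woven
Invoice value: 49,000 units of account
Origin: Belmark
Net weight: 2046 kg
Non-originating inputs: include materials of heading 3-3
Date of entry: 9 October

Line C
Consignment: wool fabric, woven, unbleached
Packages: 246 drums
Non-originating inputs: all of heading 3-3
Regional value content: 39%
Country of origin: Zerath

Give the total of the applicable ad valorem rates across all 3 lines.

Line A: polyester → 3-1; woven → 3-1-2; bleached → 3-1-2-1. Scheduled 15%. No special measure applies. → 15%.
Line B: silk → 3-3; woven → 3-3-3; unbleached → 3-3-3-2. Scheduled 10%. Belmark agreement on 3-1-2-3: 3-3-3-2 not covered. → 10%.
Line C: wool → 3-2; woven → 3-2-1; unbleached → 3-2-1-1. Scheduled 27%. Zerath agreement on 3-2-1: CTH met → 8% available; Zerath agreement on 3-3-4-2: 3-2-1-1 not covered; preferential 8%. → 8%.
Sum: 15% + 10% + 8% = 33%.

33%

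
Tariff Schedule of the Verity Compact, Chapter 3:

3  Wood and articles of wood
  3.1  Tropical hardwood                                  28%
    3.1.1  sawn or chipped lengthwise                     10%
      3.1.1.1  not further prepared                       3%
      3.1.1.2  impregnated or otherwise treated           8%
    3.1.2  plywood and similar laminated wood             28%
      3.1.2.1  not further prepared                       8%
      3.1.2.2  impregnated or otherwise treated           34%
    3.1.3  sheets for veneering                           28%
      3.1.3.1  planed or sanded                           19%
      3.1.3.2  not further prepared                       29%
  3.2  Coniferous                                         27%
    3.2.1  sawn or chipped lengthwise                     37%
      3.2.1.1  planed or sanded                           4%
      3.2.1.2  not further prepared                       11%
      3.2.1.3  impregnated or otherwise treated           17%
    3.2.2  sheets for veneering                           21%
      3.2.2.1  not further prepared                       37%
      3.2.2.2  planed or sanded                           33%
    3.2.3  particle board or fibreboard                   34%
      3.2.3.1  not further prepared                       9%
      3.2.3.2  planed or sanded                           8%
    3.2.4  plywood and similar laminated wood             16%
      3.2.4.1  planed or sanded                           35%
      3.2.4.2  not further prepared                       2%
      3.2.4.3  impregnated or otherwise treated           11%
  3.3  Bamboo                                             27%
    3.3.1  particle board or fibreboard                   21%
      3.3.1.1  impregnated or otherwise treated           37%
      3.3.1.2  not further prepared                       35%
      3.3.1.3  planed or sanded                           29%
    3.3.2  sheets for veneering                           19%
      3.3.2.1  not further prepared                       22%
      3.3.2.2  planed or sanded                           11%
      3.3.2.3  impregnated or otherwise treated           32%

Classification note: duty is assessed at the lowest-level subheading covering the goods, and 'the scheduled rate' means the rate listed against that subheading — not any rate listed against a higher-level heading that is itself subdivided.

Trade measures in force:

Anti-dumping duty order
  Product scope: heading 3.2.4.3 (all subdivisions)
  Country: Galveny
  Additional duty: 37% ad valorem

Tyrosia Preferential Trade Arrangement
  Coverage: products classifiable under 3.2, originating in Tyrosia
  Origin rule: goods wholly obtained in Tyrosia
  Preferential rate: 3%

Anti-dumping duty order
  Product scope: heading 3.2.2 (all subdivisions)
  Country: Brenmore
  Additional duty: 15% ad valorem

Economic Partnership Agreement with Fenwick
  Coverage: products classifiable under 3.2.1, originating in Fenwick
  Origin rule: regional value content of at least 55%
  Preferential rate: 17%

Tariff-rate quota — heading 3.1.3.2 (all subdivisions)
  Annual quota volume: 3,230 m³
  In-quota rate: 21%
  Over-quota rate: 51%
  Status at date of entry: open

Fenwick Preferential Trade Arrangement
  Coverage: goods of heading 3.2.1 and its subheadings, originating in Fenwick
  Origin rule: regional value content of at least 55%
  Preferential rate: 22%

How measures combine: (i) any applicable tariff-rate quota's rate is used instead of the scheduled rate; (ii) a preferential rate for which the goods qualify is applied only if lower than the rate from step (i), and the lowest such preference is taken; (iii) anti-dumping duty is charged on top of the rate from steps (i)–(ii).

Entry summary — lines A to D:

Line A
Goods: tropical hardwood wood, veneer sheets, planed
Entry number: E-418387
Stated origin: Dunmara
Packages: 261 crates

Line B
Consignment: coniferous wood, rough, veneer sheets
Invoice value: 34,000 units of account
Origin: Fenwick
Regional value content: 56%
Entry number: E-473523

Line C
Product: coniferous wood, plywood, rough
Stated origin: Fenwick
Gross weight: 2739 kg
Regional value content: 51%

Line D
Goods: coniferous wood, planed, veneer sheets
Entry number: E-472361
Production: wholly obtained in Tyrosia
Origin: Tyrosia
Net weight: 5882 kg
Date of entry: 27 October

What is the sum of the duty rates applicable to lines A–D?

Line A: tropical hardwood → 3.1; veneer sheets → 3.1.3; planed → 3.1.3.1. Scheduled 19%. No special measure applies. → 19%.
Line B: coniferous → 3.2; veneer sheets → 3.2.2; rough → 3.2.2.1. Scheduled 37%. Fenwick agreement on 3.2.1: 3.2.2.1 not covered; Fenwick agreement on 3.2.1: 3.2.2.1 not covered. → 37%.
Line C: coniferous → 3.2; plywood → 3.2.4; rough → 3.2.4.2. Scheduled 2%. Fenwick agreement on 3.2.1: 3.2.4.2 not covered; Fenwick agreement on 3.2.1: 3.2.4.2 not covered. → 2%.
Line D: coniferous → 3.2; veneer sheets → 3.2.2; planed → 3.2.2.2. Scheduled 33%. Tyrosia agreement on 3.2: wholly obtained → 3% available; preferential 3%. → 3%.
Sum: 19% + 37% + 2% + 3% = 61%.

61%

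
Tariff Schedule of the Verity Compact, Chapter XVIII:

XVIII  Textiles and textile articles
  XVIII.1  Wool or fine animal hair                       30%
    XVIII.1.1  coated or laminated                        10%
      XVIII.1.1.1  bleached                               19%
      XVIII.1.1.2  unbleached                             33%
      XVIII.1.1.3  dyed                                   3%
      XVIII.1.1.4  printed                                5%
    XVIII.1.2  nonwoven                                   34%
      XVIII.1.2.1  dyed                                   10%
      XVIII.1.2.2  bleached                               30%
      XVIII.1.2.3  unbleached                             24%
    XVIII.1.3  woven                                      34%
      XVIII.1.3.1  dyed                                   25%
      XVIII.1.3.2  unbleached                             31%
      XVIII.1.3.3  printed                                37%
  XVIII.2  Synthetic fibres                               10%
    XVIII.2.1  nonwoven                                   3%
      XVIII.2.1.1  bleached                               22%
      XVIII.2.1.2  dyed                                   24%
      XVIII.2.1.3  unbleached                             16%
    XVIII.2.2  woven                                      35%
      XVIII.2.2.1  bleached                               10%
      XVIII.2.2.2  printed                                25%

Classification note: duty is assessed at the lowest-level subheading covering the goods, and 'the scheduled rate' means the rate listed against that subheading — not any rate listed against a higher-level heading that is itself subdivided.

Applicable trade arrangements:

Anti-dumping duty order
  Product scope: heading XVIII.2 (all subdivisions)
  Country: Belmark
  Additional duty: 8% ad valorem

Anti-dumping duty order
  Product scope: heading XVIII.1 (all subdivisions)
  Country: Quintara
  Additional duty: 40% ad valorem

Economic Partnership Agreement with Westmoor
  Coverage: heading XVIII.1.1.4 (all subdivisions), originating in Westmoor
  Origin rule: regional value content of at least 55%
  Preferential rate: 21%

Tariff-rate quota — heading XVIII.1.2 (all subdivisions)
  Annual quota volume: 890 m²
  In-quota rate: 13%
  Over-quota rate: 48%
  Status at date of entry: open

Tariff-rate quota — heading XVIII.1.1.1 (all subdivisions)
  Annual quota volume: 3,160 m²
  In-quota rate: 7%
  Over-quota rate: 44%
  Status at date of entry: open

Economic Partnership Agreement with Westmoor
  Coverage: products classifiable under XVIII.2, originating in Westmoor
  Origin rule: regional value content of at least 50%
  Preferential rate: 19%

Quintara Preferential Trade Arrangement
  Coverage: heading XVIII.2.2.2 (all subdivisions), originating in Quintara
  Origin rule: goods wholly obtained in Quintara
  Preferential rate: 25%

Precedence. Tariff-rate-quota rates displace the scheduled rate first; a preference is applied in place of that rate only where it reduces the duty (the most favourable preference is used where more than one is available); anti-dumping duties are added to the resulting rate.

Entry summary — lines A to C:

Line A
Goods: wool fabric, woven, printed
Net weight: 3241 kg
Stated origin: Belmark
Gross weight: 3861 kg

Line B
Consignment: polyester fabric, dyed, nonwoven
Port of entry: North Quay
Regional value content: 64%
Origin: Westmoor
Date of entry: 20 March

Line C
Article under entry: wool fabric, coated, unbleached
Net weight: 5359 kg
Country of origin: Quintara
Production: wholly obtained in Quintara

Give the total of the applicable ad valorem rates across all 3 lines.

Line A: wool → XVIII.1; woven → XVIII.1.3; printed → XVIII.1.3.3. Scheduled 37%. No special measure applies. → 37%.
Line B: polyester → XVIII.2; nonwoven → XVIII.2.1; dyed → XVIII.2.1.2. Scheduled 24%. Westmoor agreement on XVIII.1.1.4: XVIII.2.1.2 not covered; Westmoor agreement on XVIII.2: RVC ≥ 50% → 19% available; preferential 19%. → 19%.
Line C: wool → XVIII.1; coated → XVIII.1.1; unbleached → XVIII.1.1.2. Scheduled 33%. Quintara agreement on XVIII.2.2.2: XVIII.1.1.2 not covered; anti-dumping (Quintara, XVIII.1): +40%; total 33% + 40% = 73%. → 73%.
Sum: 37% + 19% + 73% = 129%.

129%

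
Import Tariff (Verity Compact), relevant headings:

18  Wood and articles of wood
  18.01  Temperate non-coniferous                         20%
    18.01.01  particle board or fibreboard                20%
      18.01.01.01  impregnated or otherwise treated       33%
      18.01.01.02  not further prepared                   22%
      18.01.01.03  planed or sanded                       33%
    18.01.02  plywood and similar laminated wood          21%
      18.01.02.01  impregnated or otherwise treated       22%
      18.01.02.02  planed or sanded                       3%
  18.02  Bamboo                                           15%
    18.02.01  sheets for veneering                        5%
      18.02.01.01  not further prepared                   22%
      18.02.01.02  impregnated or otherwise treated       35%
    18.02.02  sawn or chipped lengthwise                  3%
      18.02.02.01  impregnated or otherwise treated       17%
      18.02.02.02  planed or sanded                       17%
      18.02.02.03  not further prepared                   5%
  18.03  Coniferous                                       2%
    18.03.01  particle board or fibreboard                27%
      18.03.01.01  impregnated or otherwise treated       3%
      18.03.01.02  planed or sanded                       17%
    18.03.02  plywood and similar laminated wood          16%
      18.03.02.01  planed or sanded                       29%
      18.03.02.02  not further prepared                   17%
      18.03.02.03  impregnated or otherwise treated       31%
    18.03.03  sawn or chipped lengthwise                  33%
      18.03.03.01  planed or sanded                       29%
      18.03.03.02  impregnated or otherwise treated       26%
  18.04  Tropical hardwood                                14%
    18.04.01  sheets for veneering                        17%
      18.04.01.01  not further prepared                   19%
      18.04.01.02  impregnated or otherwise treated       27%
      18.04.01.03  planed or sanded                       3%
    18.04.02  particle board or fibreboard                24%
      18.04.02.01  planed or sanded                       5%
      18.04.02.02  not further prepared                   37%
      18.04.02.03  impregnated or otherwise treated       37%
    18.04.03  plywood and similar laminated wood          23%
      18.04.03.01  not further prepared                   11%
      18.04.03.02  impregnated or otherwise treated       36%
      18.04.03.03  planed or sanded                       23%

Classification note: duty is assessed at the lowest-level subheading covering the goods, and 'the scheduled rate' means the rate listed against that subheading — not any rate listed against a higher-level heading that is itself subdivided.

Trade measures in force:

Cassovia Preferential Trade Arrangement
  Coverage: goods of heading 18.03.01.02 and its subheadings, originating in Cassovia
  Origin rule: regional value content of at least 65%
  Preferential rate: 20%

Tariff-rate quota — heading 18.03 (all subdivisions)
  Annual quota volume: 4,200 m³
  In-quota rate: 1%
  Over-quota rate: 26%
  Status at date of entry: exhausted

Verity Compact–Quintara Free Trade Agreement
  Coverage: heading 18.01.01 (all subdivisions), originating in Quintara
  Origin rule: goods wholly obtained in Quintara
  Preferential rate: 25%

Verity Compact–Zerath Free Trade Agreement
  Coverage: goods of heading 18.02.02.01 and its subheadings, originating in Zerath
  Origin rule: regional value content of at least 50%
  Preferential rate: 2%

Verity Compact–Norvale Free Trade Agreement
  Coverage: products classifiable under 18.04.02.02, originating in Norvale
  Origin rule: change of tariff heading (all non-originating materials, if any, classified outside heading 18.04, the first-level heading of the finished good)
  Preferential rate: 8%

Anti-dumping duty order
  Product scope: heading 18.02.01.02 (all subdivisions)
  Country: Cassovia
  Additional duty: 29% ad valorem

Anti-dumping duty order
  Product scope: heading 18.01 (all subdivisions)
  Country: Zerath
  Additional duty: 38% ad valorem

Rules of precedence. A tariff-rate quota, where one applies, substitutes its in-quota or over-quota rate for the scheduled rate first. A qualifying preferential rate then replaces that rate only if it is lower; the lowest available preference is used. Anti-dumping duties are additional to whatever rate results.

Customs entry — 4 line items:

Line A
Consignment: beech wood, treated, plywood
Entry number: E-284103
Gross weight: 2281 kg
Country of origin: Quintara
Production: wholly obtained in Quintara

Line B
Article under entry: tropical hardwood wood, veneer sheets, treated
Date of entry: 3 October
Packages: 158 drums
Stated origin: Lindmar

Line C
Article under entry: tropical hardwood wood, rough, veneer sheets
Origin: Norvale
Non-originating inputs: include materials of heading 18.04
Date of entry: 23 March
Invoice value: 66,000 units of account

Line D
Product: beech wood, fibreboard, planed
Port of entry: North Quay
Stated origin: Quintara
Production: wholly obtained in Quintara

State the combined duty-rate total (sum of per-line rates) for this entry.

Line A: beech → 18.01; plywood → 18.01.02; treated → 18.01.02.01. Scheduled 22%. Quintara agreement on 18.01.01: 18.01.02.01 not covered. → 22%.
Line B: tropical hardwood → 18.04; veneer sheets → 18.04.01; treated → 18.04.01.02. Scheduled 27%. No special measure applies. → 27%.
Line C: tropical hardwood → 18.04; veneer sheets → 18.04.01; rough → 18.04.01.01. Scheduled 19%. Norvale agreement on 18.04.02.02: 18.04.01.01 not covered. → 19%.
Line D: beech → 18.01; fibreboard → 18.01.01; planed → 18.01.01.03. Scheduled 33%. Quintara agreement on 18.01.01: wholly obtained → 25% available; preferential 25%. → 25%.
Sum: 22% + 27% + 19% + 25% = 93%.

93%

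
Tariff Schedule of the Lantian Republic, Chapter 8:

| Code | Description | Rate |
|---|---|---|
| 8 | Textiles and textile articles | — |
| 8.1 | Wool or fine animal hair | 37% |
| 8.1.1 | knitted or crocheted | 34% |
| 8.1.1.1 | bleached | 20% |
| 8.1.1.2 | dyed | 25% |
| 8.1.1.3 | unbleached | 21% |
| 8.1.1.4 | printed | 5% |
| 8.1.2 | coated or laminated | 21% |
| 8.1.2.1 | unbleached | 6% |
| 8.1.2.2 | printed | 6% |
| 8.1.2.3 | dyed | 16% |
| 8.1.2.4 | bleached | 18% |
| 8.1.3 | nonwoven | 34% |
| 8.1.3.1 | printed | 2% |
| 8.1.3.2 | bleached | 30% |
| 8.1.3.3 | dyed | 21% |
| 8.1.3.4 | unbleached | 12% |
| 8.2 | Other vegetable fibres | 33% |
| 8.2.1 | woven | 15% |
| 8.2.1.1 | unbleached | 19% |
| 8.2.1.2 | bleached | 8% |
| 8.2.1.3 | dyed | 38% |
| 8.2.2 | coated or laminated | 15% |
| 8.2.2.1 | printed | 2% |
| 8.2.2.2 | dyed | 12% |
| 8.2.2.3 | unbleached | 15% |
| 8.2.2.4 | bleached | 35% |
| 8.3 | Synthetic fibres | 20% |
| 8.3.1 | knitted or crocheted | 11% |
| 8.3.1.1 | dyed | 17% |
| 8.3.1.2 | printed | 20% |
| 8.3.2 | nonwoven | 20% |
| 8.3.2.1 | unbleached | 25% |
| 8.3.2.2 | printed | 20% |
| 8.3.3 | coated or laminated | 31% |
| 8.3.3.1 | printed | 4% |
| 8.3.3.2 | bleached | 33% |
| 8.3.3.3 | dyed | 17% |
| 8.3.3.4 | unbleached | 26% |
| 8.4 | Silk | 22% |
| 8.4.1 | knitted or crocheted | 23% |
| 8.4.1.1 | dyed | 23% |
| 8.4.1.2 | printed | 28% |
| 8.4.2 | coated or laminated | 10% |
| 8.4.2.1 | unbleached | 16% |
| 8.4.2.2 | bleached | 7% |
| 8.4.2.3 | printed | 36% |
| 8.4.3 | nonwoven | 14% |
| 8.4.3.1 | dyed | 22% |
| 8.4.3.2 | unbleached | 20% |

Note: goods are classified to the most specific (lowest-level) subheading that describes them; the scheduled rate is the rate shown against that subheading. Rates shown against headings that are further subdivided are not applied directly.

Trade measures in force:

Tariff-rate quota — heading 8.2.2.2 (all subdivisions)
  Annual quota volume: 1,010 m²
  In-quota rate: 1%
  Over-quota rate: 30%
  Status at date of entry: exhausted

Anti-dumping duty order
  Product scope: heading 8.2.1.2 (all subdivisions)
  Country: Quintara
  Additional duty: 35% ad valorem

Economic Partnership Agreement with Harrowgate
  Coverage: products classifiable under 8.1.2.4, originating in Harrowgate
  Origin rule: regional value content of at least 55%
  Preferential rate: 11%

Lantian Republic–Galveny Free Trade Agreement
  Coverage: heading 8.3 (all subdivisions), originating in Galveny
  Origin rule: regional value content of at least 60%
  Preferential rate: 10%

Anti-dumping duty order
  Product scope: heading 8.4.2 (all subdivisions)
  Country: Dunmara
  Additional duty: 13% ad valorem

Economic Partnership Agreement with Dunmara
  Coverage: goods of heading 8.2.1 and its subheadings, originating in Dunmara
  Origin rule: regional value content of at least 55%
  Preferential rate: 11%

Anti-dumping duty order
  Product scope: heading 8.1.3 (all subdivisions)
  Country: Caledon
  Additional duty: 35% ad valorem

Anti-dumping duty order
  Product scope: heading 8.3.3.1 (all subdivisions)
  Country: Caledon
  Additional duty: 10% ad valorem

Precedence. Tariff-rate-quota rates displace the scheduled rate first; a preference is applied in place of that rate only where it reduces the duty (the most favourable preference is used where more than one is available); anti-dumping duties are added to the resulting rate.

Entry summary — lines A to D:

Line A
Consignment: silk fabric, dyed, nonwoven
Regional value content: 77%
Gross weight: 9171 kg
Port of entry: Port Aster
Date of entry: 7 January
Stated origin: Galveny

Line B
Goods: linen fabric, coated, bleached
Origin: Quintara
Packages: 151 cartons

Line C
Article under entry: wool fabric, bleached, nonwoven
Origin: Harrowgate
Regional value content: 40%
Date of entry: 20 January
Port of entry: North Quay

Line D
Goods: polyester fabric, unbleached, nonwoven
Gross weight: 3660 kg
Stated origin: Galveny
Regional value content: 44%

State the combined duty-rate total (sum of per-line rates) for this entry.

Line A: silk → 8.4; nonwoven → 8.4.3; dyed → 8.4.3.1. Scheduled 22%. Galveny agreement on 8.3: 8.4.3.1 not covered. → 22%.
Line B: linen → 8.2; coated → 8.2.2; bleached → 8.2.2.4. Scheduled 35%. No special measure applies. → 35%.
Line C: wool → 8.1; nonwoven → 8.1.3; bleached → 8.1.3.2. Scheduled 30%. Harrowgate agreement on 8.1.2.4: 8.1.3.2 not covered. → 30%.
Line D: polyester → 8.3; nonwoven → 8.3.2; unbleached → 8.3.2.1. Scheduled 25%. Galveny agreement on 8.3: RVC < 60%. → 25%.
Sum: 22% + 35% + 30% + 25% = 112%.

112%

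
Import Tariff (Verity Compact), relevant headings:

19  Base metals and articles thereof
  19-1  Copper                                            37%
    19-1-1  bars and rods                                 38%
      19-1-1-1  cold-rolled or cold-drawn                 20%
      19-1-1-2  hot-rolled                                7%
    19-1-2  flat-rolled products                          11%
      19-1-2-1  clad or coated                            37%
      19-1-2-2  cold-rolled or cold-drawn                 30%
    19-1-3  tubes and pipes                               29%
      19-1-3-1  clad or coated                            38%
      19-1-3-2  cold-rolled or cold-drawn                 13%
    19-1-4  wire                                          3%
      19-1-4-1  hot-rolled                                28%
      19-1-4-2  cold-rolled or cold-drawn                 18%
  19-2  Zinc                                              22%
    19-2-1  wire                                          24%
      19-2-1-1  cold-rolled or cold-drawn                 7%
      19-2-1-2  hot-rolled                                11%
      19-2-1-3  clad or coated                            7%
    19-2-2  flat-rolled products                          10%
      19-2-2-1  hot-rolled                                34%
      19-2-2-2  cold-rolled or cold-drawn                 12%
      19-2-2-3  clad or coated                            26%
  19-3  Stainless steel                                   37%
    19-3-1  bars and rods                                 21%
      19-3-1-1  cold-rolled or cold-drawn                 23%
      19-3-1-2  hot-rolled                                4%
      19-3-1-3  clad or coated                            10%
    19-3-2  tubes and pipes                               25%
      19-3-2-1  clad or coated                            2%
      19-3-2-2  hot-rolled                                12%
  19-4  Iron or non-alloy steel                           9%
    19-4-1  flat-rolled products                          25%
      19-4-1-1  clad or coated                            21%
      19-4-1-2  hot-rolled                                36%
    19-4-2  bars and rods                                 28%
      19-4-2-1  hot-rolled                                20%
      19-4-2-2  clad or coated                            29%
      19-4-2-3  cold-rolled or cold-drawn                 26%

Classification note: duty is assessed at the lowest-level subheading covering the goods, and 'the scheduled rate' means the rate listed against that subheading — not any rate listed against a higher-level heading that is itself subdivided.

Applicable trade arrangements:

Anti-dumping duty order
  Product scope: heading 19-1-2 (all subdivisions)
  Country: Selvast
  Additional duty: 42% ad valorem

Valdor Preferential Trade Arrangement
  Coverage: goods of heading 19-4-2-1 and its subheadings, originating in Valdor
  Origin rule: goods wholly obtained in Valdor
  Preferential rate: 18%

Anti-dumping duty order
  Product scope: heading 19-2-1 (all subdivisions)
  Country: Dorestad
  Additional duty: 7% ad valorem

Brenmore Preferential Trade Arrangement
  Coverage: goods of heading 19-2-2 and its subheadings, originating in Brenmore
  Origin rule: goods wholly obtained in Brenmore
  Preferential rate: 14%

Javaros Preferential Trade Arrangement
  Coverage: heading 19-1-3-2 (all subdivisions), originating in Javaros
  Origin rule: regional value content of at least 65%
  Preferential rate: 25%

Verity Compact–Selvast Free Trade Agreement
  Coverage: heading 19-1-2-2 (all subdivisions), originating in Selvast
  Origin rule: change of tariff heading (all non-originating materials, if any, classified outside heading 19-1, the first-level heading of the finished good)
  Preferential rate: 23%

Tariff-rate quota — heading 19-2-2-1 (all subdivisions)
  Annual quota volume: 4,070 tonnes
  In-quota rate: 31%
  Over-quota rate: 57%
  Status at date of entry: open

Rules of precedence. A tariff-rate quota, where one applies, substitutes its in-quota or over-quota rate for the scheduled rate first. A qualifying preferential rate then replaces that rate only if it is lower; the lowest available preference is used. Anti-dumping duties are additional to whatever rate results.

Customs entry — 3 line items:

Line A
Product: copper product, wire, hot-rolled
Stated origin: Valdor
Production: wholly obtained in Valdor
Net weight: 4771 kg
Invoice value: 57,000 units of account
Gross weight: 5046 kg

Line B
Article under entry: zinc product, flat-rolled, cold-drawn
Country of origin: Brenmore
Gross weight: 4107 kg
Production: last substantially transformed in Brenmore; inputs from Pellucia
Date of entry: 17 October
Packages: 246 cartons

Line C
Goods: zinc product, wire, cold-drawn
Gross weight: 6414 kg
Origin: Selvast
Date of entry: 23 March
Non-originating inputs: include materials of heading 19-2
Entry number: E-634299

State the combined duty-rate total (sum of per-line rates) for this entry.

47%

Line A: copper → 19-1; wire → 19-1-4; hot-rolled → 19-1-4-1. Scheduled 28%. Valdor agreement on 19-4-2-1: 19-1-4-1 not covered. → 28%.
Line B: zinc → 19-2; flat-rolled → 19-2-2; cold-drawn → 19-2-2-2. Scheduled 12%. Brenmore agreement on 19-2-2: not wholly obtained. → 12%.
Line C: zinc → 19-2; wire → 19-2-1; cold-drawn → 19-2-1-1. Scheduled 7%. Selvast agreement on 19-1-2-2: 19-2-1-1 not covered. → 7%.
Sum: 28% + 12% + 7% = 47%.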